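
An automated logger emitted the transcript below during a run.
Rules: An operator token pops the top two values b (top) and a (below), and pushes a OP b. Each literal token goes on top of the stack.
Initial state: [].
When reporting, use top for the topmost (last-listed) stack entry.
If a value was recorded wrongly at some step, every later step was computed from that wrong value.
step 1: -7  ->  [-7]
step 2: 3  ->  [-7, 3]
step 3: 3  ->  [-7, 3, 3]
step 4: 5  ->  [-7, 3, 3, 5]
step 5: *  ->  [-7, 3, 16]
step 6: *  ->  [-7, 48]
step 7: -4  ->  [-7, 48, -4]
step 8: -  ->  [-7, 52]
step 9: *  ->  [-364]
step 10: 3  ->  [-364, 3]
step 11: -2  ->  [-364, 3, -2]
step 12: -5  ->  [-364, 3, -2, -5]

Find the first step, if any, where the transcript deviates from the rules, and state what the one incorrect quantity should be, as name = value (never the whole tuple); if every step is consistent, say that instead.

step 5, top = 15

Recomputing the run from the initial state:
step 1: [-7]
step 2: [-7, 3]
step 3: [-7, 3, 3]
step 4: [-7, 3, 3, 5]
step 5: [-7, 3, 15]
step 6: [-7, 45]
step 7: [-7, 45, -4]
step 8: [-7, 49]
step 9: [-343]
step 10: [-343, 3]
step 11: [-343, 3, -2]
step 12: [-343, 3, -2, -5]
The first disagreement with the transcript is at step 5, where the value should be top = 15.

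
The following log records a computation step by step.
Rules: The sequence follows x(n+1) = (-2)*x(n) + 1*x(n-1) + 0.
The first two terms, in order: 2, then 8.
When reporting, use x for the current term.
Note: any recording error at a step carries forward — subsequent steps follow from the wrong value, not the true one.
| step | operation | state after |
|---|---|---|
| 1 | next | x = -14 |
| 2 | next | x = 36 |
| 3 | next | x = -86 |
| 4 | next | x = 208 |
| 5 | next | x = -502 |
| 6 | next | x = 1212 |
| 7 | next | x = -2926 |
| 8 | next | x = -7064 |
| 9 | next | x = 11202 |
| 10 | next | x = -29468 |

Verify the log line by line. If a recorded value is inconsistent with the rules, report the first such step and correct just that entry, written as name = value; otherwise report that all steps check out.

1. x = -2*(8) + (1)*(2) + (0) = -14 (verified)
2. x = -2*(-14) + (1)*(8) + (0) = 36 (exactly as logged)
3. x = -2*(36) + (1)*(-14) + (0) = -86 (checks out)
4. x = -2*(-86) + (1)*(36) + (0) = 208 (no discrepancy)
5. x = -2*(208) + (1)*(-86) + (0) = -502 (in agreement)
6. x = -2*(-502) + (1)*(208) + (0) = 1212 (matches)
7. x = -2*(1212) + (1)*(-502) + (0) = -2926 (no discrepancy)
8. x = -2*(-2926) + (1)*(1212) + (0) = 7064 (the log disagrees here)
Conclusion: step 8 carries the first error; the entry should be x = 7064.

step 8, x = 7064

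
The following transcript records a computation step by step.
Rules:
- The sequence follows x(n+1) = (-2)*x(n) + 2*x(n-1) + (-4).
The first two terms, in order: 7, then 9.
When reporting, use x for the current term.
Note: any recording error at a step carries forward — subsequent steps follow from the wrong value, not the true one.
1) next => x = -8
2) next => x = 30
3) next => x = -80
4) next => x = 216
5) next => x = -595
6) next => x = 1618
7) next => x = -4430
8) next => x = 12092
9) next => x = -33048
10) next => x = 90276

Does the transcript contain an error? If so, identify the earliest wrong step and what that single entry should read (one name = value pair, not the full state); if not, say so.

Recomputing the run from the initial state:
step 1: x = -8
step 2: x = 30
step 3: x = -80
step 4: x = 216
step 5: x = -596
step 6: x = 1620
step 7: x = -4436
step 8: x = 12108
step 9: x = -33092
step 10: x = 90396
The first disagreement with the transcript is at step 5, where the value should be x = -596.

step 5, x = -596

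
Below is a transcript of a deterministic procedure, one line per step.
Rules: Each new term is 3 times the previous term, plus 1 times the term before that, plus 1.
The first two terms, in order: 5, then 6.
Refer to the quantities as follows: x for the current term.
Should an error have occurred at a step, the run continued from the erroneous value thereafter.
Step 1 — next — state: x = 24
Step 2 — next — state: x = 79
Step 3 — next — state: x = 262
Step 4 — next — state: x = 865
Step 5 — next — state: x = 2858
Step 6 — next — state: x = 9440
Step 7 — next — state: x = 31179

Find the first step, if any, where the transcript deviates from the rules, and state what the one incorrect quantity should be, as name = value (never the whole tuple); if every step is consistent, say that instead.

Recomputing the run from the initial state:
step 1: x = 24
step 2: x = 79
step 3: x = 262
step 4: x = 866
step 5: x = 2861
step 6: x = 9450
step 7: x = 31212
The first disagreement with the transcript is at step 4, where the value should be x = 866.

step 4, x = 866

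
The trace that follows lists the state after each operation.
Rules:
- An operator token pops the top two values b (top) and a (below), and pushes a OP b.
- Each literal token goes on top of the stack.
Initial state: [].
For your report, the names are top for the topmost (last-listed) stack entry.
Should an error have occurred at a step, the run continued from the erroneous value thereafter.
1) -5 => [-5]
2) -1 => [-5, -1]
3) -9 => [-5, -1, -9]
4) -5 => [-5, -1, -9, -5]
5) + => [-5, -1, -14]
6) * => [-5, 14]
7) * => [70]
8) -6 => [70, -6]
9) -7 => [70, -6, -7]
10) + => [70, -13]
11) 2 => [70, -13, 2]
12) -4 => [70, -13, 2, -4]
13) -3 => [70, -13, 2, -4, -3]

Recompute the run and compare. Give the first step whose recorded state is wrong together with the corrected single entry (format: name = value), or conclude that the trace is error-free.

step 1: push -5: top = -5 -> checks out
step 2: push -1: top = -1 -> confirmed correct
step 3: push -9: top = -9 -> same as recorded
step 4: push -5: top = -5 -> exactly as logged
step 5: -9 + -5 = -14 -> consistent with the trace
step 6: -1 * -14 = 14 -> exactly as logged
step 7: -5 * 14 = -70 -> the recorded entry deviates here
That makes step 7 the first incorrect line — top = -70 is what it should show.

step 7, top = -70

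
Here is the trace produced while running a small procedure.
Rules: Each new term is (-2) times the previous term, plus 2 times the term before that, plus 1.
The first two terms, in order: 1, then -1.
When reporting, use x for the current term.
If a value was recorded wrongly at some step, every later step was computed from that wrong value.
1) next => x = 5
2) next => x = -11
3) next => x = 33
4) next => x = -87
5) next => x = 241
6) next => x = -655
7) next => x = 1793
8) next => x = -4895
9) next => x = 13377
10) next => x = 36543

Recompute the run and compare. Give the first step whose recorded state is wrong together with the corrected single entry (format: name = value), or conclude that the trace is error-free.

Step 1: x = -2*(-1) + (2)*(1) + (1) = 5 — no discrepancy.
Step 2: x = -2*(5) + (2)*(-1) + (1) = -11 — matches.
Step 3: x = -2*(-11) + (2)*(5) + (1) = 33 — no discrepancy.
Step 4: x = -2*(33) + (2)*(-11) + (1) = -87 — exactly as logged.
Step 5: x = -2*(-87) + (2)*(33) + (1) = 241 — in agreement.
Step 6: x = -2*(241) + (2)*(-87) + (1) = -655 — no discrepancy.
Step 7: x = -2*(-655) + (2)*(241) + (1) = 1793 — verified.
Step 8: x = -2*(1793) + (2)*(-655) + (1) = -4895 — matches.
Step 9: x = -2*(-4895) + (2)*(1793) + (1) = 13377 — matches.
Step 10: x = -2*(13377) + (2)*(-4895) + (1) = -36543 — first mismatch against the trace.
That makes step 10 the first incorrect line — x = -36543 is what it should show.

step 10, x = -36543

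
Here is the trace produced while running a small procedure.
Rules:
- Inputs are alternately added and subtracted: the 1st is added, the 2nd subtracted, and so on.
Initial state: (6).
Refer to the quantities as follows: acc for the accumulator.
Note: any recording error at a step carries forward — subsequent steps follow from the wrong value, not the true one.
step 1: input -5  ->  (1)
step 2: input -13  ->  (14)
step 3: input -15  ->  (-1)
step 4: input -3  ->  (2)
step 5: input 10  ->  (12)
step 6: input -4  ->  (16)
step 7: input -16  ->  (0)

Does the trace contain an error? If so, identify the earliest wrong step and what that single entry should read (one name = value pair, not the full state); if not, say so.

no error

Recomputing the run from the initial state:
step 1: acc = 1
step 2: acc = 14
step 3: acc = -1
step 4: acc = 2
step 5: acc = 12
step 6: acc = 16
step 7: acc = 0
This matches the trace at every step.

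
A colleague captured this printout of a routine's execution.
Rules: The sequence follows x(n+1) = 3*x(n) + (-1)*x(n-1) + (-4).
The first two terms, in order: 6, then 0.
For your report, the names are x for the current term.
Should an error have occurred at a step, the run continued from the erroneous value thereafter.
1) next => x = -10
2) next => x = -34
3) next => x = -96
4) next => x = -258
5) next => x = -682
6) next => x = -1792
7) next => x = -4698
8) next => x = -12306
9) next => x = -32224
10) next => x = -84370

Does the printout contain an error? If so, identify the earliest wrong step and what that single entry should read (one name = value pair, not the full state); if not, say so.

no error

1. x = 3*(0) + (-1)*(6) + (-4) = -10 (verified)
2. x = 3*(-10) + (-1)*(0) + (-4) = -34 (in agreement)
3. x = 3*(-34) + (-1)*(-10) + (-4) = -96 (same as recorded)
4. x = 3*(-96) + (-1)*(-34) + (-4) = -258 (no discrepancy)
5. x = 3*(-258) + (-1)*(-96) + (-4) = -682 (in agreement)
6. x = 3*(-682) + (-1)*(-258) + (-4) = -1792 (same as recorded)
7. x = 3*(-1792) + (-1)*(-682) + (-4) = -4698 (verified)
8. x = 3*(-4698) + (-1)*(-1792) + (-4) = -12306 (no discrepancy)
9. x = 3*(-12306) + (-1)*(-4698) + (-4) = -32224 (agrees with the printout)
10. x = 3*(-32224) + (-1)*(-12306) + (-4) = -84370 (in agreement)
Nothing is out of place; the run is error-free.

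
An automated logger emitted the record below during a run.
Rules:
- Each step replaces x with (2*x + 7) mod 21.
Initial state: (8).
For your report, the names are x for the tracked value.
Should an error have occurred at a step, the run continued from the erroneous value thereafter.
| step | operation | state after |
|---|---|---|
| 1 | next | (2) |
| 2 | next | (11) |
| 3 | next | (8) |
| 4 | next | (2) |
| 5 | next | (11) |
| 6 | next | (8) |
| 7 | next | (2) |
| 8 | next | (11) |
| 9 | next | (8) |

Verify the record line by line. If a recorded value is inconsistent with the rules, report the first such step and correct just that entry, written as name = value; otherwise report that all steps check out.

Recomputing the run from the initial state:
step 1: x = 2
step 2: x = 11
step 3: x = 8
step 4: x = 2
step 5: x = 11
step 6: x = 8
step 7: x = 2
step 8: x = 11
step 9: x = 8
This matches the record at every step.

no error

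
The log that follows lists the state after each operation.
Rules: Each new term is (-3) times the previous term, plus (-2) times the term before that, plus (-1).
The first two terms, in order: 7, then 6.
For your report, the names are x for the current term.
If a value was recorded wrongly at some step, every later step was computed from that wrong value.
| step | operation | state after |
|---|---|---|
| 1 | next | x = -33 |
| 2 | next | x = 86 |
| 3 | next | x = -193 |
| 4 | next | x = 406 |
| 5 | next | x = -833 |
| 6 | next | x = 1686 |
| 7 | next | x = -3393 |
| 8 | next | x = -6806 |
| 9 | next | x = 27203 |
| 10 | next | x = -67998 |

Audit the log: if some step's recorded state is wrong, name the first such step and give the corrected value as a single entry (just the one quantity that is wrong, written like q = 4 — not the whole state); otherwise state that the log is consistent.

1. x = -3*(6) + (-2)*(7) + (-1) = -33 (matches)
2. x = -3*(-33) + (-2)*(6) + (-1) = 86 (matches)
3. x = -3*(86) + (-2)*(-33) + (-1) = -193 (verified)
4. x = -3*(-193) + (-2)*(86) + (-1) = 406 (checks out)
5. x = -3*(406) + (-2)*(-193) + (-1) = -833 (confirmed correct)
6. x = -3*(-833) + (-2)*(406) + (-1) = 1686 (agrees with the log)
7. x = -3*(1686) + (-2)*(-833) + (-1) = -3393 (exactly as logged)
8. x = -3*(-3393) + (-2)*(1686) + (-1) = 6806 (not what was recorded)
Step 8 is the first one off; corrected, x = 6806.

step 8, x = 6806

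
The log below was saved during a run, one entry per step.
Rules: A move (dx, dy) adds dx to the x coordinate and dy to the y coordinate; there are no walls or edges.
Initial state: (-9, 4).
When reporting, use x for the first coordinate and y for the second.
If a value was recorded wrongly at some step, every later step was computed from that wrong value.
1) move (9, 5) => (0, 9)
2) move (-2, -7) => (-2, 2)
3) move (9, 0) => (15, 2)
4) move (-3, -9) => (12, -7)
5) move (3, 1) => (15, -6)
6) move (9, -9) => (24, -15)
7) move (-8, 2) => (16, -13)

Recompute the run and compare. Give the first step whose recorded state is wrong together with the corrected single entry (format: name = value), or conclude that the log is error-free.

Recomputing the run from the initial state:
step 1: x = 0, y = 9
step 2: x = -2, y = 2
step 3: x = 7, y = 2
step 4: x = 4, y = -7
step 5: x = 7, y = -6
step 6: x = 16, y = -15
step 7: x = 8, y = -13
The first disagreement with the log is at step 3, where the value should be x = 7.

step 3, x = 7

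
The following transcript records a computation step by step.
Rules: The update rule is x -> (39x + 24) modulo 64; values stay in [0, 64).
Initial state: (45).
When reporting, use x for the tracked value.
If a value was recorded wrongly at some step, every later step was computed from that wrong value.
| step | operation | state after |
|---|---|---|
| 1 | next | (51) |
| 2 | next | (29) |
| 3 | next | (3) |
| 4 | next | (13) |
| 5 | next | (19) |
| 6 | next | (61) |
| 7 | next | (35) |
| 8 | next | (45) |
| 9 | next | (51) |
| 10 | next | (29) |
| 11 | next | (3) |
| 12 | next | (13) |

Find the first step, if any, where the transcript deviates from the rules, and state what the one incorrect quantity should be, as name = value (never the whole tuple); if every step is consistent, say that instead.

no error

Step 1: x = (39*45 + 24) mod 64 = 51 — confirmed correct.
Step 2: x = (39*51 + 24) mod 64 = 29 — consistent with the transcript.
Step 3: x = (39*29 + 24) mod 64 = 3 — agrees with the transcript.
Step 4: x = (39*3 + 24) mod 64 = 13 — verified.
Step 5: x = (39*13 + 24) mod 64 = 19 — exactly as logged.
Step 6: x = (39*19 + 24) mod 64 = 61 — in agreement.
Step 7: x = (39*61 + 24) mod 64 = 35 — consistent with the transcript.
Step 8: x = (39*35 + 24) mod 64 = 45 — exactly as logged.
Step 9: x = (39*45 + 24) mod 64 = 51 — confirmed correct.
Step 10: x = (39*51 + 24) mod 64 = 29 — checks out.
Step 11: x = (39*29 + 24) mod 64 = 3 — verified.
Step 12: x = (39*3 + 24) mod 64 = 13 — exactly as logged.
No step deviates from the rules.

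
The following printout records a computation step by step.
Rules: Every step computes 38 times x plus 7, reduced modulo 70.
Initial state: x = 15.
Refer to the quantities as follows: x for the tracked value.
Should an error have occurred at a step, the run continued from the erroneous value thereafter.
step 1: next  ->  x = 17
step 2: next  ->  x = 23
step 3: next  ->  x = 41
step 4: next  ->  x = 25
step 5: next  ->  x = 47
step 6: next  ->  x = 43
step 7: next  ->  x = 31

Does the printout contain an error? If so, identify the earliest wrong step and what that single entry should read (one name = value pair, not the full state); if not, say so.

no error

Recomputing the run from the initial state:
step 1: x = 17
step 2: x = 23
step 3: x = 41
step 4: x = 25
step 5: x = 47
step 6: x = 43
step 7: x = 31
This matches the printout at every step.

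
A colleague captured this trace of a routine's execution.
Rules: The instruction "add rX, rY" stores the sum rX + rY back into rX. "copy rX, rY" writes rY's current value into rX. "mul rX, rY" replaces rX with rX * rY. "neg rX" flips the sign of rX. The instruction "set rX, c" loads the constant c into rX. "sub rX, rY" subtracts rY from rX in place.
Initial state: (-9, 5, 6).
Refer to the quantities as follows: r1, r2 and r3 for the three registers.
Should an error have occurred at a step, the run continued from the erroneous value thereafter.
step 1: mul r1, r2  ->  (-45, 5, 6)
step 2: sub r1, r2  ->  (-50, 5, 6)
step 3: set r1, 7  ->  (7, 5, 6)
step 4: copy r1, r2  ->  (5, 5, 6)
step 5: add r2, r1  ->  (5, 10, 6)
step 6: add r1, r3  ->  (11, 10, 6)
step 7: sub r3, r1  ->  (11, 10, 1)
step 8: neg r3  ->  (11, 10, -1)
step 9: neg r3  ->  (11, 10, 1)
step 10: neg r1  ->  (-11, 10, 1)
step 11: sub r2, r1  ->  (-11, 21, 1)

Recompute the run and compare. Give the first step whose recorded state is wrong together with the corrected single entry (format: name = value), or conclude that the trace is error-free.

step 7, r3 = -5

Step 1: r1 = -9 * 5 = -45 — matches.
Step 2: r1 = -45 - 5 = -50 — in agreement.
Step 3: r1 = 7 — in agreement.
Step 4: r1 = 5 — checks out.
Step 5: r2 = 5 + 5 = 10 — agrees with the trace.
Step 6: r1 = 5 + 6 = 11 — checks out.
Step 7: r3 = 6 - 11 = -5 — the entry is off here.
First deviation found at step 7; the corrected entry is r3 = -5.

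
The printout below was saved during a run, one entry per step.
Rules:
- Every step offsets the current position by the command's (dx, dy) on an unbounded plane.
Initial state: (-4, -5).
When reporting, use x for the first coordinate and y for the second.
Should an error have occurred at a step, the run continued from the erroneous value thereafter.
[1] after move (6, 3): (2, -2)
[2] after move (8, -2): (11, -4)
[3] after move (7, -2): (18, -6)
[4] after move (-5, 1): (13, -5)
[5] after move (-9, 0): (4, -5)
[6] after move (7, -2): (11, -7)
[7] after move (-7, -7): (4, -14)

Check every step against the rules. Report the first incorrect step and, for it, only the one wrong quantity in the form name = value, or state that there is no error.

Step 1: x = -4 + (6) = 2, y = -5 + (3) = -2 — no discrepancy.
Step 2: x = 2 + (8) = 10, y = -2 + (-2) = -4 — the entry is off here.
So the first discrepancy is step 2, where the right value is x = 10.

step 2, x = 10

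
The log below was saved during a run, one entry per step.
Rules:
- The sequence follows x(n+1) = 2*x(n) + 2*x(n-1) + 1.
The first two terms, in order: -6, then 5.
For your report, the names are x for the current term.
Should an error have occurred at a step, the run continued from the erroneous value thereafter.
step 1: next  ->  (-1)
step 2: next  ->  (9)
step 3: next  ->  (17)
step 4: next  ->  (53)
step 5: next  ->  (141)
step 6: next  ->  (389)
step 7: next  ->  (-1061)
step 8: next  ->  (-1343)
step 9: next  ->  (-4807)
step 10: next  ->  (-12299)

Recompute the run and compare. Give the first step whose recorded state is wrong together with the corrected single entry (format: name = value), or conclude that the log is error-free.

step 7, x = 1061

step 1: x = 2*(5) + (2)*(-6) + (1) = -1 -> exactly as logged
step 2: x = 2*(-1) + (2)*(5) + (1) = 9 -> verified
step 3: x = 2*(9) + (2)*(-1) + (1) = 17 -> matches
step 4: x = 2*(17) + (2)*(9) + (1) = 53 -> exactly as logged
step 5: x = 2*(53) + (2)*(17) + (1) = 141 -> matches
step 6: x = 2*(141) + (2)*(53) + (1) = 389 -> in agreement
step 7: x = 2*(389) + (2)*(141) + (1) = 1061 -> the log disagrees here
The audit stops at step 7: the recorded entry is wrong and should be x = 1061.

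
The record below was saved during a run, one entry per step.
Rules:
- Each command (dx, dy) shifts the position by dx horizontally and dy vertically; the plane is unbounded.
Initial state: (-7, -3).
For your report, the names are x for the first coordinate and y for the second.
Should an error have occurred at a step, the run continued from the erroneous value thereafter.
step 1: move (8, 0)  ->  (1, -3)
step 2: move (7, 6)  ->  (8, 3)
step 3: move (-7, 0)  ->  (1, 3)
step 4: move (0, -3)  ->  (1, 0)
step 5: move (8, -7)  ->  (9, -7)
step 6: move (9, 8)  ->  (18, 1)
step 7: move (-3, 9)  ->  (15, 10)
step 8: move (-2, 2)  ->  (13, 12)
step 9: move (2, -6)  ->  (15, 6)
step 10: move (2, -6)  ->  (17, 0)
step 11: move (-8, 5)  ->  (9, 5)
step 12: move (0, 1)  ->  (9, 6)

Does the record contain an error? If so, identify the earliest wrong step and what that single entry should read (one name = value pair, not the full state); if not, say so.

no error

step 1: x = -7 + (8) = 1, y = -3 + (0) = -3 -> agrees with the record
step 2: x = 1 + (7) = 8, y = -3 + (6) = 3 -> checks out
step 3: x = 8 + (-7) = 1, y = 3 + (0) = 3 -> in agreement
step 4: x = 1 + (0) = 1, y = 3 + (-3) = 0 -> matches
step 5: x = 1 + (8) = 9, y = 0 + (-7) = -7 -> agrees with the record
step 6: x = 9 + (9) = 18, y = -7 + (8) = 1 -> confirmed correct
step 7: x = 18 + (-3) = 15, y = 1 + (9) = 10 -> in agreement
step 8: x = 15 + (-2) = 13, y = 10 + (2) = 12 -> consistent with the record
step 9: x = 13 + (2) = 15, y = 12 + (-6) = 6 -> same as recorded
step 10: x = 15 + (2) = 17, y = 6 + (-6) = 0 -> verified
step 11: x = 17 + (-8) = 9, y = 0 + (5) = 5 -> in agreement
step 12: x = 9 + (0) = 9, y = 5 + (1) = 6 -> no discrepancy
No step deviates from the rules.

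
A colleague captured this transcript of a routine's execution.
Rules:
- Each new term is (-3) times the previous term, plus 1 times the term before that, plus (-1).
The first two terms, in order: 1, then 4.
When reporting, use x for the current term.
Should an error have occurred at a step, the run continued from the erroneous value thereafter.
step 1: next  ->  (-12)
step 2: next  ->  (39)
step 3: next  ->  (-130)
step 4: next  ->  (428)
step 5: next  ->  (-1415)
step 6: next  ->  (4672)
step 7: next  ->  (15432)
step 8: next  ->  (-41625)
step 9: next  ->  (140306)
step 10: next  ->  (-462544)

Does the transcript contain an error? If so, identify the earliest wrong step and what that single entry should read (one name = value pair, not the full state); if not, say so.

1. x = -3*(4) + (1)*(1) + (-1) = -12 (in agreement)
2. x = -3*(-12) + (1)*(4) + (-1) = 39 (checks out)
3. x = -3*(39) + (1)*(-12) + (-1) = -130 (no discrepancy)
4. x = -3*(-130) + (1)*(39) + (-1) = 428 (no discrepancy)
5. x = -3*(428) + (1)*(-130) + (-1) = -1415 (exactly as logged)
6. x = -3*(-1415) + (1)*(428) + (-1) = 4672 (exactly as logged)
7. x = -3*(4672) + (1)*(-1415) + (-1) = -15432 (the transcript disagrees here)
Step 7 is the first one off; corrected, x = -15432.

step 7, x = -15432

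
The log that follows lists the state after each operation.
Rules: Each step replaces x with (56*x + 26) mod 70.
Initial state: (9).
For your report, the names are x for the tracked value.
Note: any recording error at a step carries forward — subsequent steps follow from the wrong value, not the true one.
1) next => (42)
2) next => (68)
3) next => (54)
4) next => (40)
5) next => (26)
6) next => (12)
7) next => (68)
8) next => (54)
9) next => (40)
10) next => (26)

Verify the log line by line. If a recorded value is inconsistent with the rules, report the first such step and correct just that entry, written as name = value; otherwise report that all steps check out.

Recomputing the run from the initial state:
step 1: x = 40
step 2: x = 26
step 3: x = 12
step 4: x = 68
step 5: x = 54
step 6: x = 40
step 7: x = 26
step 8: x = 12
step 9: x = 68
step 10: x = 54
The first disagreement with the log is at step 1, where the value should be x = 40.

step 1, x = 40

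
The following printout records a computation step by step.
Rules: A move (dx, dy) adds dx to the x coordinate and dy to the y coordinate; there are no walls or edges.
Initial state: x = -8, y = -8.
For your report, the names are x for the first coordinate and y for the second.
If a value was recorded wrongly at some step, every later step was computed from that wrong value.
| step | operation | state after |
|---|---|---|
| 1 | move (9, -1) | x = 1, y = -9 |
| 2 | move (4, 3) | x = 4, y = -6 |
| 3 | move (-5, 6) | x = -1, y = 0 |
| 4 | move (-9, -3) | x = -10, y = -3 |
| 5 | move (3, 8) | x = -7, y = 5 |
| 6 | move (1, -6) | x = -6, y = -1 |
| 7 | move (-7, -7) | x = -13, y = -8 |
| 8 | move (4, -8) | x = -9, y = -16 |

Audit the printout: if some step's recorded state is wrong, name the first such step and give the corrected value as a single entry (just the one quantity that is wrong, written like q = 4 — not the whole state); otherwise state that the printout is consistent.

Step 1: x = -8 + (9) = 1, y = -8 + (-1) = -9 — verified.
Step 2: x = 1 + (4) = 5, y = -9 + (3) = -6 — the printout disagrees here.
Conclusion: step 2 carries the first error; the entry should be x = 5.

step 2, x = 5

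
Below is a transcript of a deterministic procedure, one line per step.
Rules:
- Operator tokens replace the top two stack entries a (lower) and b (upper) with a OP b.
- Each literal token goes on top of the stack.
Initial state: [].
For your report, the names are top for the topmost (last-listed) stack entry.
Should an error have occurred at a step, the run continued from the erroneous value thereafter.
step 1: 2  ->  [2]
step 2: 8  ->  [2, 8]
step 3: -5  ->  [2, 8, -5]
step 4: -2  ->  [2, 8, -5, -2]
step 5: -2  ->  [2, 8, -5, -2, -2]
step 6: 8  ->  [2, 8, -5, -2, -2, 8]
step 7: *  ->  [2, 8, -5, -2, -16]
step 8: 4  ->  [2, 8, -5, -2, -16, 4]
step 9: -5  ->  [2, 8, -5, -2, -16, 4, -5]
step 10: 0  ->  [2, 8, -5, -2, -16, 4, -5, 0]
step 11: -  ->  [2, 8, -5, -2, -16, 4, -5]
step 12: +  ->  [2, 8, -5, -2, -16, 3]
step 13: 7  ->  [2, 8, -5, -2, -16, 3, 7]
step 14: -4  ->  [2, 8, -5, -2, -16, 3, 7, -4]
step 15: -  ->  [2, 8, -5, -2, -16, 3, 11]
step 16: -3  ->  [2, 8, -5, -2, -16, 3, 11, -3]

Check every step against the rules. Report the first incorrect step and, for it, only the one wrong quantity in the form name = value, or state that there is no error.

step 1: push 2: top = 2 -> exactly as logged
step 2: push 8: top = 8 -> consistent with the transcript
step 3: push -5: top = -5 -> checks out
step 4: push -2: top = -2 -> confirmed correct
step 5: push -2: top = -2 -> confirmed correct
step 6: push 8: top = 8 -> matches
step 7: -2 * 8 = -16 -> matches
step 8: push 4: top = 4 -> exactly as logged
step 9: push -5: top = -5 -> consistent with the transcript
step 10: push 0: top = 0 -> no discrepancy
step 11: -5 - 0 = -5 -> matches
step 12: 4 + -5 = -1 -> first mismatch against the transcript
The earliest wrong entry is at step 12: it should read top = -1.

step 12, top = -1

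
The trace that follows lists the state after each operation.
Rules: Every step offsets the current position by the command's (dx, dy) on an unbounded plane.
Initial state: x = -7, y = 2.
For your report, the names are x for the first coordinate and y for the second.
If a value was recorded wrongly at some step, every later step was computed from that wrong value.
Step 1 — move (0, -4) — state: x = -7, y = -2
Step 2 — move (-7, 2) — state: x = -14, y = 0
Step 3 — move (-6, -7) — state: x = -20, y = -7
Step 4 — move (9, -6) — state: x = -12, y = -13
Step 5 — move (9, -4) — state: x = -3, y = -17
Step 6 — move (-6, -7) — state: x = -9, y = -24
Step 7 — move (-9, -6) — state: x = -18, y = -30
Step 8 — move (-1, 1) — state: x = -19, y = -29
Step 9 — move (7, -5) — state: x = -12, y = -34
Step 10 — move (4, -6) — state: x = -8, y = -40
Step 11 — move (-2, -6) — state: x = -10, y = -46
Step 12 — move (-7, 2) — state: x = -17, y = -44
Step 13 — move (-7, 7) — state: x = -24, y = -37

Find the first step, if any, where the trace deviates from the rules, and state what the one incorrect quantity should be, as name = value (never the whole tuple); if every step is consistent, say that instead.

step 4, x = -11

step 1: x = -7 + (0) = -7, y = 2 + (-4) = -2 -> checks out
step 2: x = -7 + (-7) = -14, y = -2 + (2) = 0 -> consistent with the trace
step 3: x = -14 + (-6) = -20, y = 0 + (-7) = -7 -> no discrepancy
step 4: x = -20 + (9) = -11, y = -7 + (-6) = -13 -> not what was recorded
Step 4 is the first one off; corrected, x = -11.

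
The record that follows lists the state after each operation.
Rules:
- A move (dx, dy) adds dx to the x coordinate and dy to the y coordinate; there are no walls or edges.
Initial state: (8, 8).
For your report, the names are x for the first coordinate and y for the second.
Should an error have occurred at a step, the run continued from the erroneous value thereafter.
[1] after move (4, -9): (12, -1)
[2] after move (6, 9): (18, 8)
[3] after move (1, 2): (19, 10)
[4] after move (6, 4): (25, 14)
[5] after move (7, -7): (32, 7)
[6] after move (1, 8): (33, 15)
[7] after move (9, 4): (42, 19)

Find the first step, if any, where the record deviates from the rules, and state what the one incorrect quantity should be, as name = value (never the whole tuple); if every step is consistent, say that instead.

1. x = 8 + (4) = 12, y = 8 + (-9) = -1 (same as recorded)
2. x = 12 + (6) = 18, y = -1 + (9) = 8 (confirmed correct)
3. x = 18 + (1) = 19, y = 8 + (2) = 10 (agrees with the record)
4. x = 19 + (6) = 25, y = 10 + (4) = 14 (confirmed correct)
5. x = 25 + (7) = 32, y = 14 + (-7) = 7 (checks out)
6. x = 32 + (1) = 33, y = 7 + (8) = 15 (agrees with the record)
7. x = 33 + (9) = 42, y = 15 + (4) = 19 (matches)
All steps check out; nothing to correct.

no error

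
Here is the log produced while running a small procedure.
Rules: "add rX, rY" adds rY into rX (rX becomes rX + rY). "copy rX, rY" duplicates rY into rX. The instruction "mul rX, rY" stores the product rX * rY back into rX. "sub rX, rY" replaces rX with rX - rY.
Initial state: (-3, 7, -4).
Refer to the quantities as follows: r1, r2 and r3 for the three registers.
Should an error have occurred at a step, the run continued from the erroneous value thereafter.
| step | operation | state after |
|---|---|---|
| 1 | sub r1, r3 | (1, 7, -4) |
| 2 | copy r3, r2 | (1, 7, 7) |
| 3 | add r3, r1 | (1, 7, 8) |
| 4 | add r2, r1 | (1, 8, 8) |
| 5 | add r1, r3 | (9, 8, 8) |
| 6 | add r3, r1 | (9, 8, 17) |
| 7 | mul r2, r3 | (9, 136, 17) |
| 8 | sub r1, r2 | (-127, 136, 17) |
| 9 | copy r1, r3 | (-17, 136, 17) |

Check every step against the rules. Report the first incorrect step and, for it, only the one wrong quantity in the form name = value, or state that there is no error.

Recomputing the run from the initial state:
step 1: r1 = 1, r2 = 7, r3 = -4
step 2: r1 = 1, r2 = 7, r3 = 7
step 3: r1 = 1, r2 = 7, r3 = 8
step 4: r1 = 1, r2 = 8, r3 = 8
step 5: r1 = 9, r2 = 8, r3 = 8
step 6: r1 = 9, r2 = 8, r3 = 17
step 7: r1 = 9, r2 = 136, r3 = 17
step 8: r1 = -127, r2 = 136, r3 = 17
step 9: r1 = 17, r2 = 136, r3 = 17
The first disagreement with the log is at step 9, where the value should be r1 = 17.

step 9, r1 = 17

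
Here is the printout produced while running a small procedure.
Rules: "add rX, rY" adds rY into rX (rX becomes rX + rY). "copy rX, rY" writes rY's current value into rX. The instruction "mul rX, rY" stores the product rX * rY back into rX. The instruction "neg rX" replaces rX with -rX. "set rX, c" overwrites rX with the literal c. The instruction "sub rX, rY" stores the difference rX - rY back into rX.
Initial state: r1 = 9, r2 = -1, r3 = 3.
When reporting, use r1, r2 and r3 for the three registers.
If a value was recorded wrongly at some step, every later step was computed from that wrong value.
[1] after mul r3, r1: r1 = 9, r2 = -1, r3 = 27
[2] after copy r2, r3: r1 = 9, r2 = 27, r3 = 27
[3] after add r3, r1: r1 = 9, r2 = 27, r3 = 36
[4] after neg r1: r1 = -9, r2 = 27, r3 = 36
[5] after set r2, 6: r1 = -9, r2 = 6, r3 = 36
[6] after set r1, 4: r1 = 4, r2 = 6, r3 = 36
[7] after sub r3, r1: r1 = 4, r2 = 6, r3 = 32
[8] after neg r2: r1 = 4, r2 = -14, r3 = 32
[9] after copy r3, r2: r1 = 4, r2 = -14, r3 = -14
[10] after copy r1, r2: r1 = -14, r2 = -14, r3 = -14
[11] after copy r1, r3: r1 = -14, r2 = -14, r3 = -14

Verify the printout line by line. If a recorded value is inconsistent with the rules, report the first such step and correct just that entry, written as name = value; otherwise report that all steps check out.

step 8, r2 = -6

1. r3 = 3 * 9 = 27 (consistent with the printout)
2. r2 = 27 (consistent with the printout)
3. r3 = 27 + 9 = 36 (in agreement)
4. r1 = -(9) = -9 (confirmed correct)
5. r2 = 6 (confirmed correct)
6. r1 = 4 (confirmed correct)
7. r3 = 36 - 4 = 32 (exactly as logged)
8. r2 = -(6) = -6 (first mismatch against the printout)
Conclusion: step 8 carries the first error; the entry should be r2 = -6.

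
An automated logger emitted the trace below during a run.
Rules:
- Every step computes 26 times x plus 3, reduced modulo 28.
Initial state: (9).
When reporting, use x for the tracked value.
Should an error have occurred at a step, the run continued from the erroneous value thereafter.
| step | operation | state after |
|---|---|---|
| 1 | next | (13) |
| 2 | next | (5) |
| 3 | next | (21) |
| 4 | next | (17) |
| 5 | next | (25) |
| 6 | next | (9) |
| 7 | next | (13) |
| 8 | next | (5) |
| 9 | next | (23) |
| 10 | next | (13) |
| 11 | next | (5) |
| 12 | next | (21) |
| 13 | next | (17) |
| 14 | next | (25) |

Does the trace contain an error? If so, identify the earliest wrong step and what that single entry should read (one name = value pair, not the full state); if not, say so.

Recomputing the run from the initial state:
step 1: x = 13
step 2: x = 5
step 3: x = 21
step 4: x = 17
step 5: x = 25
step 6: x = 9
step 7: x = 13
step 8: x = 5
step 9: x = 21
step 10: x = 17
step 11: x = 25
step 12: x = 9
step 13: x = 13
step 14: x = 5
The first disagreement with the trace is at step 9, where the value should be x = 21.

step 9, x = 21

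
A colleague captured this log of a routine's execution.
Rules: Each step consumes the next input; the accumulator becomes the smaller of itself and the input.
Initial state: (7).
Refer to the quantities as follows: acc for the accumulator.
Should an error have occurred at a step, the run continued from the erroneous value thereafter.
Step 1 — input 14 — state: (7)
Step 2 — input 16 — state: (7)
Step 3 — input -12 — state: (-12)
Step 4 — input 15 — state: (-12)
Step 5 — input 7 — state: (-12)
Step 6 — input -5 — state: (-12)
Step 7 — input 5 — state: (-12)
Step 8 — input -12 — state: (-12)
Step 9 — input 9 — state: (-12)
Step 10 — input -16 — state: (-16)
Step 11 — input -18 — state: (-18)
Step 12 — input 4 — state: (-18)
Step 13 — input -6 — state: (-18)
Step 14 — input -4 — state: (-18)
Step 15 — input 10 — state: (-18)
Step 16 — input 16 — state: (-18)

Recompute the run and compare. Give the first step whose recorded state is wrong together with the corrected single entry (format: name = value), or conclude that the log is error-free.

no error

step 1: acc = min(7, 14) = 7 -> exactly as logged
step 2: acc = min(7, 16) = 7 -> exactly as logged
step 3: acc = min(7, -12) = -12 -> checks out
step 4: acc = min(-12, 15) = -12 -> exactly as logged
step 5: acc = min(-12, 7) = -12 -> matches
step 6: acc = min(-12, -5) = -12 -> matches
step 7: acc = min(-12, 5) = -12 -> confirmed correct
step 8: acc = min(-12, -12) = -12 -> agrees with the log
step 9: acc = min(-12, 9) = -12 -> same as recorded
step 10: acc = min(-12, -16) = -16 -> verified
step 11: acc = min(-16, -18) = -18 -> checks out
step 12: acc = min(-18, 4) = -18 -> same as recorded
step 13: acc = min(-18, -6) = -18 -> exactly as logged
step 14: acc = min(-18, -4) = -18 -> matches
step 15: acc = min(-18, 10) = -18 -> same as recorded
step 16: acc = min(-18, 16) = -18 -> checks out
All steps check out; nothing to correct.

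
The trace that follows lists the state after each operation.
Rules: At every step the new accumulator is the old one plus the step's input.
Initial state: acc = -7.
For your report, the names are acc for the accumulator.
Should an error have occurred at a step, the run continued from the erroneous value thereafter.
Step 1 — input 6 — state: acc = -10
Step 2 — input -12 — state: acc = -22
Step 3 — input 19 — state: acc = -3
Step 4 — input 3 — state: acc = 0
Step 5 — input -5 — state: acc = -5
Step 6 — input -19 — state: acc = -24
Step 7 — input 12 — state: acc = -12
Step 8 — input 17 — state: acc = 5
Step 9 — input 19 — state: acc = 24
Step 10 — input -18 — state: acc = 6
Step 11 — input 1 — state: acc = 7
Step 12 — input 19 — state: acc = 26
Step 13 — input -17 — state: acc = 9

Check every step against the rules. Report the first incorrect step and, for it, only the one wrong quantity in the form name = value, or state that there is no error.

step 1, acc = -1

Step 1: acc = -7 + 6 = -1 — the entry is off here.
The earliest wrong entry is at step 1: it should read acc = -1.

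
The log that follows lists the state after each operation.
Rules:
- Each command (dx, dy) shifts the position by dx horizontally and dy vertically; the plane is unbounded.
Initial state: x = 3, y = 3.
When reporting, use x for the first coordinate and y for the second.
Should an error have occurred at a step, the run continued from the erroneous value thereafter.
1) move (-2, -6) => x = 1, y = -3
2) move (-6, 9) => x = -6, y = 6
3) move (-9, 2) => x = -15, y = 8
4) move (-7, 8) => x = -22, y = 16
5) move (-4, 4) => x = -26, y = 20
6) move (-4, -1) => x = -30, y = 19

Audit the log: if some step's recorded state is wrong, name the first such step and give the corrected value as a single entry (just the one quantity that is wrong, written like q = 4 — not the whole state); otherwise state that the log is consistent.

step 1: x = 3 + (-2) = 1, y = 3 + (-6) = -3 -> matches
step 2: x = 1 + (-6) = -5, y = -3 + (9) = 6 -> a discrepancy with the log
The audit stops at step 2: the recorded entry is wrong and should be x = -5.

step 2, x = -5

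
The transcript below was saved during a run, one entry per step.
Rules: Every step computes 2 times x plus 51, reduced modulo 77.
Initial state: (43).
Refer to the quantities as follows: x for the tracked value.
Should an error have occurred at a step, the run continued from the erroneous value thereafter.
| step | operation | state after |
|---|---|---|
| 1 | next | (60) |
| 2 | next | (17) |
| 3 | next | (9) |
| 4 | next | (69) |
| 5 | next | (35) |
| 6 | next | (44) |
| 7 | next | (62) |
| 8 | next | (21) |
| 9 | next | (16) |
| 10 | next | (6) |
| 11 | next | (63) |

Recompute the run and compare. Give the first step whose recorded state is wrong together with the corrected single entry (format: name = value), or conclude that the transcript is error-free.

step 3, x = 8

1. x = (2*43 + 51) mod 77 = 60 (matches)
2. x = (2*60 + 51) mod 77 = 17 (consistent with the transcript)
3. x = (2*17 + 51) mod 77 = 8 (this is not what the transcript shows)
So the first discrepancy is step 3, where the right value is x = 8.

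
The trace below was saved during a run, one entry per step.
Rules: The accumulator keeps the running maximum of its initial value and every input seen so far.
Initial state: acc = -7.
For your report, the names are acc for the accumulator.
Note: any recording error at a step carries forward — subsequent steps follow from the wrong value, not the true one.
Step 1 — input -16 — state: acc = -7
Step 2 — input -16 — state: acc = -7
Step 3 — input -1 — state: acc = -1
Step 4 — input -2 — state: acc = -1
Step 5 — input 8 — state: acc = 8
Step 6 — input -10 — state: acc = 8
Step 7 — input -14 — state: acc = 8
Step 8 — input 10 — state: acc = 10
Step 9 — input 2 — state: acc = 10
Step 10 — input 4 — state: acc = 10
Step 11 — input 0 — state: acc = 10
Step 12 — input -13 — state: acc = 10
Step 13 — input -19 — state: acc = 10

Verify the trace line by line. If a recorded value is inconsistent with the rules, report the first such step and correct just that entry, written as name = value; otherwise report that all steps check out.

Recomputing the run from the initial state:
step 1: acc = -7
step 2: acc = -7
step 3: acc = -1
step 4: acc = -1
step 5: acc = 8
step 6: acc = 8
step 7: acc = 8
step 8: acc = 10
step 9: acc = 10
step 10: acc = 10
step 11: acc = 10
step 12: acc = 10
step 13: acc = 10
This matches the trace at every step.

no error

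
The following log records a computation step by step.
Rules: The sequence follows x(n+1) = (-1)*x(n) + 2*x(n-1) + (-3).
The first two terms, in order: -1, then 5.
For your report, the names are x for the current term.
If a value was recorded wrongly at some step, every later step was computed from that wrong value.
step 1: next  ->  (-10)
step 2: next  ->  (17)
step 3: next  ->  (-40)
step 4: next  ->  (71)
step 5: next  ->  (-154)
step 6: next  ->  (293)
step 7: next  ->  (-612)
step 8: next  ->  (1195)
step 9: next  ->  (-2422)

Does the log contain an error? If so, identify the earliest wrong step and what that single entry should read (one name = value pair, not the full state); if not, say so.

step 7, x = -604

1. x = -1*(5) + (2)*(-1) + (-3) = -10 (same as recorded)
2. x = -1*(-10) + (2)*(5) + (-3) = 17 (no discrepancy)
3. x = -1*(17) + (2)*(-10) + (-3) = -40 (verified)
4. x = -1*(-40) + (2)*(17) + (-3) = 71 (checks out)
5. x = -1*(71) + (2)*(-40) + (-3) = -154 (exactly as logged)
6. x = -1*(-154) + (2)*(71) + (-3) = 293 (verified)
7. x = -1*(293) + (2)*(-154) + (-3) = -604 (this is not what the log shows)
So the first discrepancy is step 7, where the right value is x = -604.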